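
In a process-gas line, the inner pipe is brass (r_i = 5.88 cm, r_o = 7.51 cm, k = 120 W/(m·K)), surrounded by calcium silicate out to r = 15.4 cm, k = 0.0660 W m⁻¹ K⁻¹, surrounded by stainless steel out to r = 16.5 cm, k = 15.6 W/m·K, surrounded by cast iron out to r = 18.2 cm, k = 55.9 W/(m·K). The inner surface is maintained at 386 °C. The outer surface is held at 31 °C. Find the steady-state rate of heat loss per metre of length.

Q' = 205 W/m

Resistance network (inner→outer):
  R'_brass = ln(0.0751/0.0588)/(2πk) = 0.2447/(2π·120) = 3.245×10^-4 m·K/W
  R'_calcium silicate = ln(0.154/0.0751)/(2πk) = 0.7181/(2π·0.0660) = 1.732 m·K/W
  R'_stainless steel = ln(0.165/0.154)/(2πk) = 0.06899/(2π·15.6) = 7.039×10^-4 m·K/W
  R'_cast iron = ln(0.182/0.165)/(2πk) = 0.09806/(2π·55.9) = 2.792×10^-4 m·K/W
ΣR = 3.245×10^-4 + 1.732 + 7.039×10^-4 + 2.792×10^-4 = 1.733 m·K/W
Q' = ΔT/ΣR = (386 °C − 31 °C)/1.733 = 205 W/m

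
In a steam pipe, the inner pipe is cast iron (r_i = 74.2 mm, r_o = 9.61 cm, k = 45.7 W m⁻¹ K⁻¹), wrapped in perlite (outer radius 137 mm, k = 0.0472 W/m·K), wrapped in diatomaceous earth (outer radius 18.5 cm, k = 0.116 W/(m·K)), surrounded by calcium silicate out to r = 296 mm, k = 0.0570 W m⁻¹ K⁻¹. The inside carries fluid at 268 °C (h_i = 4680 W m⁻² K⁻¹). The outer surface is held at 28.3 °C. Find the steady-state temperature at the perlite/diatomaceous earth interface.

Treat each layer as a resistance in series:
  R'_conv,in = 1/(2πr h) = 1/(2π·0.0742·4680) = 4.583×10^-4 m·K/W
  R'_cast iron = ln(0.0961/0.0742)/(2πk) = 0.2586/(2π·45.7) = 9.007×10^-4 m·K/W
  R'_perlite = ln(0.137/0.0961)/(2πk) = 0.3546/(2π·0.0472) = 1.196 m·K/W
  R'_diatomaceous earth = ln(0.185/0.137)/(2πk) = 0.3004/(2π·0.116) = 0.4121 m·K/W
  R'_calcium silicate = ln(0.296/0.185)/(2πk) = 0.4700/(2π·0.0570) = 1.312 m·K/W
ΣR = 4.583×10^-4 + 9.007×10^-4 + 1.196 + 0.4121 + 1.312 = 2.921 m·K/W
Q' = ΔT/ΣR = (268 °C − 28.3 °C)/2.921 = 82.06 W/m
From the inner boundary to the perlite/diatomaceous earth interface, ΣR_partial = 1.197 m·K/W.
T_interface = T_in − Q'·ΣR_partial = 268 °C − (82.06)(1.197) = 170 °C

T = 170 °C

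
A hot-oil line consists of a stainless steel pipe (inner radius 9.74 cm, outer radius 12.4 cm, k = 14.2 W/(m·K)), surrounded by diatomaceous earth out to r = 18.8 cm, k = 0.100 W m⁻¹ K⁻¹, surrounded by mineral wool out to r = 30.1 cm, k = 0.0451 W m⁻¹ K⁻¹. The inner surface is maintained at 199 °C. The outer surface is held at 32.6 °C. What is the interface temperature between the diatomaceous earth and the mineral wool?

T = 151 °C

Series thermal resistances, inner to outer:
  R'_stainless steel = ln(0.124/0.0974)/(2πk) = 0.2415/(2π·14.2) = 0.002706 m·K/W
  R'_diatomaceous earth = ln(0.188/0.124)/(2πk) = 0.4162/(2π·0.100) = 0.6623 m·K/W
  R'_mineral wool = ln(0.301/0.188)/(2πk) = 0.4707/(2π·0.0451) = 1.661 m·K/W
ΣR = 0.002706 + 0.6623 + 1.661 = 2.326 m·K/W
Q' = ΔT/ΣR = (199 °C − 32.6 °C)/2.326 = 71.54 W/m
From the inner boundary to the diatomaceous earth/mineral wool interface, ΣR_partial = 0.6650 m·K/W.
T_interface = T_in − Q'·ΣR_partial = 199 °C − (71.54)(0.6650) = 151 °C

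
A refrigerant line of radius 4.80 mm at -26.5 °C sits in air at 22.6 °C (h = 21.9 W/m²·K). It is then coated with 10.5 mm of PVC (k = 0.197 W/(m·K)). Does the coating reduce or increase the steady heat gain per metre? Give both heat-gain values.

increases: 32.4 → 34.8 W/m

Critical radius for a cylinder: r_cr = k/h = 0.00900 m = 0.900 cm.
Outer radius after coating: r₂ = 0.00480 + 0.0105 = 0.01530 m.
r₁ < r_cr < r₂: heat gain rises to a maximum at r_cr then falls. Whether the coating helps depends on whether Q(r₂) has dropped back below Q(r₁).
Bare: R = 1/(2πr₁h) = 1.514 m·K/W; Q = 49.1/1.514 = 32.4 W/m.
Coated: R = R_cond + R_conv = 1.412 m·K/W; Q = 49.1/1.412 = 34.8 W/m.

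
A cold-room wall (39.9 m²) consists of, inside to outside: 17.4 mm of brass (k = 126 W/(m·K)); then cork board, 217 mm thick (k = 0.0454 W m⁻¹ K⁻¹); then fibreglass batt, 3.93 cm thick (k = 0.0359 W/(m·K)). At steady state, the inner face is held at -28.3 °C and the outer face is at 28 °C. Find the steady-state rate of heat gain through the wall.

Q = 382 W

Treat each layer as a resistance in series:
  R_brass = L/(kA) = 0.0174/(126·39.9) = 3.461×10^-6 K/W
  R_cork board = L/(kA) = 0.217/(0.0454·39.9) = 0.1198 K/W
  R_fibreglass batt = L/(kA) = 0.0393/(0.0359·39.9) = 0.02744 K/W
ΣR = 3.461×10^-6 + 0.1198 + 0.02744 = 0.1472 K/W
Q = ΔT/ΣR = (-28.3 °C − 28 °C)/0.1472 = -382 W
(Negative Q ⇒ heat flows inward; heat gain = 382 W.)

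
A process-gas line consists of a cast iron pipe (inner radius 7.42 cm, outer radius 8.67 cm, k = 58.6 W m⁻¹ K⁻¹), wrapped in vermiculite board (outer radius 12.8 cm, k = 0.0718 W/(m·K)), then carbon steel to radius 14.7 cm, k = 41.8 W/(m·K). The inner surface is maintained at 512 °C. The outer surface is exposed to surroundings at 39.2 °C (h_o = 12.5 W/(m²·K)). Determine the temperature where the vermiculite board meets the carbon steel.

T = 82.5 °C

Resistance network (inner→outer):
  R'_cast iron = ln(0.0867/0.0742)/(2πk) = 0.1557/(2π·58.6) = 4.228×10^-4 m·K/W
  R'_vermiculite board = ln(0.128/0.0867)/(2πk) = 0.3896/(2π·0.0718) = 0.8636 m·K/W
  R'_carbon steel = ln(0.147/0.128)/(2πk) = 0.1384/(2π·41.8) = 5.270×10^-4 m·K/W
  R'_conv,out = 1/(2πr h) = 1/(2π·0.147·12.5) = 0.08661 m·K/W
ΣR = 4.228×10^-4 + 0.8636 + 5.270×10^-4 + 0.08661 = 0.9512 m·K/W
Q' = ΔT/ΣR = (512 °C − 39.2 °C)/0.9512 = 497.1 W/m
From the inner boundary to the vermiculite board/carbon steel interface, ΣR_partial = 0.8640 m·K/W.
T_interface = T_in − Q'·ΣR_partial = 512 °C − (497.1)(0.8640) = 82.5 °C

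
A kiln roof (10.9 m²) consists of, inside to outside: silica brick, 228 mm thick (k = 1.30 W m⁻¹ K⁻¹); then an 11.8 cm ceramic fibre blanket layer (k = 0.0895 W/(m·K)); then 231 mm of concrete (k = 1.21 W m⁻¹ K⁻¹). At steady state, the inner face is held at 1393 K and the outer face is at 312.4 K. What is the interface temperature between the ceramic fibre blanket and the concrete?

T = 435 K

Resistance network (inner→outer):
  R_silica brick = L/(kA) = 0.228/(1.30·10.9) = 0.01609 K/W
  R_ceramic fibre blanket = L/(kA) = 0.118/(0.0895·10.9) = 0.1210 K/W
  R_concrete = L/(kA) = 0.231/(1.21·10.9) = 0.01751 K/W
ΣR = 0.01609 + 0.1210 + 0.01751 = 0.1546 K/W
Q = ΔT/ΣR = (1393 K − 312.4 K)/0.1546 = 6990 W
From the inner boundary to the ceramic fibre blanket/concrete interface, ΣR_partial = 0.1371 K/W.
T_interface = T_in − Q·ΣR_partial = 1393 K − (6990)(0.1371) = 435 K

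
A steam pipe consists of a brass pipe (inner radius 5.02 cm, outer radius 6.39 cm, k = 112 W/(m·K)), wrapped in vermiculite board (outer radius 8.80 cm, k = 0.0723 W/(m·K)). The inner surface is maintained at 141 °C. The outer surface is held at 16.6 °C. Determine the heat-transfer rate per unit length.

Treat each layer as a resistance in series:
  R'_brass = ln(0.0639/0.0502)/(2πk) = 0.2413/(2π·112) = 3.429×10^-4 m·K/W
  R'_vermiculite board = ln(0.0880/0.0639)/(2πk) = 0.3200/(2π·0.0723) = 0.7045 m·K/W
ΣR = 3.429×10^-4 + 0.7045 = 0.7048 m·K/W
Q' = ΔT/ΣR = (141 °C − 16.6 °C)/0.7048 = 177 W/m

Q' = 177 W/m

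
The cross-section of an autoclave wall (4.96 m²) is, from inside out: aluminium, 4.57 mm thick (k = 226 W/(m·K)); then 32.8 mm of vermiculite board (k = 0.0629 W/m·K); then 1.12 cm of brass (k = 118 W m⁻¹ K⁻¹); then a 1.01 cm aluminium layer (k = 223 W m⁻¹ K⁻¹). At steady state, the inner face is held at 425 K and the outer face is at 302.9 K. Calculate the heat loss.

Q = 1160 W

Series thermal resistances, inner to outer:
  R_aluminium = L/(kA) = 0.00457/(226·4.96) = 4.077×10^-6 K/W
  R_vermiculite board = L/(kA) = 0.0328/(0.0629·4.96) = 0.1051 K/W
  R_brass = L/(kA) = 0.0112/(118·4.96) = 1.914×10^-5 K/W
  R_aluminium = L/(kA) = 0.0101/(223·4.96) = 9.131×10^-6 K/W
ΣR = 4.077×10^-6 + 0.1051 + 1.914×10^-5 + 9.131×10^-6 = 0.1051 K/W
Q = ΔT/ΣR = (425 K − 302.9 K)/0.1051 = 1160 W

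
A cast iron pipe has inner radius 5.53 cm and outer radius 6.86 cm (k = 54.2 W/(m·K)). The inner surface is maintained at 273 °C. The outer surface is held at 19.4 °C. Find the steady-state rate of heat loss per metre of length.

Q' = 401 kW/m

Q' = 2πk·ΔT/ln(r₂/r₁) = 2π × 54.2 × 253.6 / ln(0.0686/0.0553) = 4.01×10^5 W/m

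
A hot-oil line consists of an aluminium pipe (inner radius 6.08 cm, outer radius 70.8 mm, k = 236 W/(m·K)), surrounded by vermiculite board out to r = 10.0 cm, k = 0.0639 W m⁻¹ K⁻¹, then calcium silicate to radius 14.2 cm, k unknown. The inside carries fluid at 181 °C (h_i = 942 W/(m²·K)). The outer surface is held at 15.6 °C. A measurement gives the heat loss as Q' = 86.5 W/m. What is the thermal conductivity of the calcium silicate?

k = 0.0532 W/m·K

ΣR = ΔT/Q' = |181 − 15.6|/86.5 = 1.912 m·K/W
Known resistances:
  R'_conv,in = 1/(2πr h) = 1/(2π·0.0608·942) = 0.002779 m·K/W
  R'_aluminium = ln(0.0708/0.0608)/(2πk) = 0.1523/(2π·236) = 1.027×10^-4 m·K/W
  R'_vermiculite board = ln(0.100/0.0708)/(2πk) = 0.3453/(2π·0.0639) = 0.8601 m·K/W
R_calcium silicate = ΣR − ΣR_known = 1.912 − 0.8630 = 1.049 m·K/W
ln(r₂/r₁)/(2πk) = 1.049 ⇒ k = 0.3507/(2π·1.049) = 0.0532 W/m·K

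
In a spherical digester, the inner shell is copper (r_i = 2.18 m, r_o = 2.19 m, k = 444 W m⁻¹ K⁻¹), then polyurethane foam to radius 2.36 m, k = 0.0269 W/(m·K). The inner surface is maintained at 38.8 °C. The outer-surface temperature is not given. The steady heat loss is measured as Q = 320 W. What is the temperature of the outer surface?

T_out = 7.66 °C

Sum the resistances:
  R_copper = (1/2.18 − 1/2.19)/(4πk) = 0.002095/(4π·444) = 3.754×10^-7 K/W
  R_polyurethane foam = (1/2.19 − 1/2.36)/(4πk) = 0.03289/(4π·0.0269) = 0.09730 K/W
ΣR = 0.09730 K/W
ΔT = Q·ΣR = 320 × 0.09730 = 31.14 K
Heat flows outward, so T_out = T_in − ΔT = 38.8 − 31.14 = 7.66 °C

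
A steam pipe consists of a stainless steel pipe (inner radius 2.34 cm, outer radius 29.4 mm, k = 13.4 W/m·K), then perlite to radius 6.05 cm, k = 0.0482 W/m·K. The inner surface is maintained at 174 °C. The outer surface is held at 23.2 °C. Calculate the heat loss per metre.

Q' = 63.2 W/m

Series thermal resistances, inner to outer:
  R'_stainless steel = ln(0.0294/0.0234)/(2πk) = 0.2283/(2π·13.4) = 0.002711 m·K/W
  R'_perlite = ln(0.0605/0.0294)/(2πk) = 0.7216/(2π·0.0482) = 2.383 m·K/W
ΣR = 0.002711 + 2.383 = 2.386 m·K/W
Q' = ΔT/ΣR = (174 °C − 23.2 °C)/2.386 = 63.2 W/m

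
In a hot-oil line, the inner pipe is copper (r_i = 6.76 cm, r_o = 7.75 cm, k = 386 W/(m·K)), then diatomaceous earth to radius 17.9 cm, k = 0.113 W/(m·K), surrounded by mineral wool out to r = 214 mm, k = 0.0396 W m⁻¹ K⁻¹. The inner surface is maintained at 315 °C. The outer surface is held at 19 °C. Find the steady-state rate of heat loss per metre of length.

Treat each layer as a resistance in series:
  R'_copper = ln(0.0775/0.0676)/(2πk) = 0.1367/(2π·386) = 5.635×10^-5 m·K/W
  R'_diatomaceous earth = ln(0.179/0.0775)/(2πk) = 0.8371/(2π·0.113) = 1.179 m·K/W
  R'_mineral wool = ln(0.214/0.179)/(2πk) = 0.1786/(2π·0.0396) = 0.7178 m·K/W
ΣR = 5.635×10^-5 + 1.179 + 0.7178 = 1.897 m·K/W
Q' = ΔT/ΣR = (315 °C − 19 °C)/1.897 = 156 W/m

Q' = 156 W/m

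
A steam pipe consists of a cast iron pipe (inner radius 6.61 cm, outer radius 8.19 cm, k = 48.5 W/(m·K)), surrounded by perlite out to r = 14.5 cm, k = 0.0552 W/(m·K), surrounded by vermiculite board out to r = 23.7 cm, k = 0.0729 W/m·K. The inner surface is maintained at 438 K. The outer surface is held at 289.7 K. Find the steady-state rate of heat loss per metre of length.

Resistance network (inner→outer):
  R'_cast iron = ln(0.0819/0.0661)/(2πk) = 0.2143/(2π·48.5) = 7.033×10^-4 m·K/W
  R'_perlite = ln(0.145/0.0819)/(2πk) = 0.5712/(2π·0.0552) = 1.647 m·K/W
  R'_vermiculite board = ln(0.237/0.145)/(2πk) = 0.4913/(2π·0.0729) = 1.073 m·K/W
ΣR = 7.033×10^-4 + 1.647 + 1.073 = 2.721 m·K/W
Q' = ΔT/ΣR = (438 K − 289.7 K)/2.721 = 54.5 W/m

Q' = 54.5 W/m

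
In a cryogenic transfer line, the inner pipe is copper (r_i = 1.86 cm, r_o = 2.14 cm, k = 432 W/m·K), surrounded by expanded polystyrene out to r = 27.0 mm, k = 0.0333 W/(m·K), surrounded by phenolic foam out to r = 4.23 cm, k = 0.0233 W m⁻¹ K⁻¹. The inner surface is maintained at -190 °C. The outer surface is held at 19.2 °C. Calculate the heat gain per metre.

Q' = 50.1 W/m

Resistance network (inner→outer):
  R'_copper = ln(0.0214/0.0186)/(2πk) = 0.1402/(2π·432) = 5.166×10^-5 m·K/W
  R'_expanded polystyrene = ln(0.0270/0.0214)/(2πk) = 0.2324/(2π·0.0333) = 1.111 m·K/W
  R'_phenolic foam = ln(0.0423/0.0270)/(2πk) = 0.4490/(2π·0.0233) = 3.067 m·K/W
ΣR = 5.166×10^-5 + 1.111 + 3.067 = 4.178 m·K/W
Q' = ΔT/ΣR = (-190 °C − 19.2 °C)/4.178 = -50.1 W/m
(Negative Q' ⇒ heat flows inward; heat gain = 50.1 W/m.)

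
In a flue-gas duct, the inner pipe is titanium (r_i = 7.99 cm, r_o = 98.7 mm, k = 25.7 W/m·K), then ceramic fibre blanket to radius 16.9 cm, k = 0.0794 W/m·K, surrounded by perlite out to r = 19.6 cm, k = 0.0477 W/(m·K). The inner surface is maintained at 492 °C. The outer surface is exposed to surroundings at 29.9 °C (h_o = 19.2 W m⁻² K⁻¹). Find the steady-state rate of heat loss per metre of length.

Q' = 286 W/m

Treat each layer as a resistance in series:
  R'_titanium = ln(0.0987/0.0799)/(2πk) = 0.2113/(2π·25.7) = 0.001309 m·K/W
  R'_ceramic fibre blanket = ln(0.169/0.0987)/(2πk) = 0.5378/(2π·0.0794) = 1.078 m·K/W
  R'_perlite = ln(0.196/0.169)/(2πk) = 0.1482/(2π·0.0477) = 0.4945 m·K/W
  R'_conv,out = 1/(2πr h) = 1/(2π·0.196·19.2) = 0.04229 m·K/W
ΣR = 0.001309 + 1.078 + 0.4945 + 0.04229 = 1.616 m·K/W
Q' = ΔT/ΣR = (492 °C − 29.9 °C)/1.616 = 286 W/m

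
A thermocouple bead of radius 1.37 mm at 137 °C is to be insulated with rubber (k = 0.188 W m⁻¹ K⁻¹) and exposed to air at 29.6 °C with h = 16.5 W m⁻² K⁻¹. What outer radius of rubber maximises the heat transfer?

r_cr = 2.28 cm

For a sphere, r_cr = 2k_ins/h = 2·0.188/16.5 = 0.0228 m = 2.28 cm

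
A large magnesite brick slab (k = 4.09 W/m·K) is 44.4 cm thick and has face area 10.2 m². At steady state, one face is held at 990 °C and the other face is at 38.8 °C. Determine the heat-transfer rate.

Q = 89.4 kW

Q = kA·ΔT/L = 4.09 × 10.2 × |990 °C − 38.8 °C| / 0.444 = 89400 W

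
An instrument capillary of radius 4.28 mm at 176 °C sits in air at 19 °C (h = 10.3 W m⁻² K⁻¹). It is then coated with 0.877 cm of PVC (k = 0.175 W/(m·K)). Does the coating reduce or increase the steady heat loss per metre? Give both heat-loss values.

Critical radius for a cylinder: r_cr = k/h = 0.0170 m = 1.70 cm.
Outer radius after coating: r₂ = 0.00428 + 0.00877 = 0.01305 m.
Since r₁ < r_cr and r₂ ≤ r_cr, the coating moves toward the maximum at r_cr — heat loss rises.
Bare: R = 1/(2πr₁h) = 3.610 m·K/W; Q = 157/3.610 = 43.5 W/m.
Coated: R = R_cond + R_conv = 2.198 m·K/W; Q = 157/2.198 = 71.4 W/m.

increases: 43.5 → 71.4 W/m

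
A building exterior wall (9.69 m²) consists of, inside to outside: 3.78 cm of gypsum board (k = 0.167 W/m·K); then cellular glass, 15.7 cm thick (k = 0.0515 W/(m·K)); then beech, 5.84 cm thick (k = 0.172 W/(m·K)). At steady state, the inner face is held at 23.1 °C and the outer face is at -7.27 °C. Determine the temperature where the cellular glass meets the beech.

Resistance network (inner→outer):
  R_gypsum board = L/(kA) = 0.0378/(0.167·9.69) = 0.02336 K/W
  R_cellular glass = L/(kA) = 0.157/(0.0515·9.69) = 0.3146 K/W
  R_beech = L/(kA) = 0.0584/(0.172·9.69) = 0.03504 K/W
ΣR = 0.02336 + 0.3146 + 0.03504 = 0.3730 K/W
Q = ΔT/ΣR = (23.1 °C − -7.27 °C)/0.3730 = 81.42 W
From the inner boundary to the cellular glass/beech interface, ΣR_partial = 0.3380 K/W.
T_interface = T_in − Q·ΣR_partial = 23.1 °C − (81.42)(0.3380) = -4.42 °C

T = -4.42 °C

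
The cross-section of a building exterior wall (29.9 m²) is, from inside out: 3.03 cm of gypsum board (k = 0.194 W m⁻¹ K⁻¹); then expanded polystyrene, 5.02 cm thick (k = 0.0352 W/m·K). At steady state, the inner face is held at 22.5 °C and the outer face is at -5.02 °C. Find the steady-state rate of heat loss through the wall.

Treat each layer as a resistance in series:
  R_gypsum board = L/(kA) = 0.0303/(0.194·29.9) = 0.005224 K/W
  R_expanded polystyrene = L/(kA) = 0.0502/(0.0352·29.9) = 0.04770 K/W
ΣR = 0.005224 + 0.04770 = 0.05292 K/W
Q = ΔT/ΣR = (22.5 °C − -5.02 °C)/0.05292 = 520 W

Q = 520 W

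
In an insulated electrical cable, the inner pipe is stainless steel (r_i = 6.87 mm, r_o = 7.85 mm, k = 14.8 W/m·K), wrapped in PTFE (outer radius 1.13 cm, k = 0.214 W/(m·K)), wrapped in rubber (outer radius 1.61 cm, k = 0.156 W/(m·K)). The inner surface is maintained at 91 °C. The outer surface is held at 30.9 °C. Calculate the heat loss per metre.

Q' = 94.9 W/m

Series thermal resistances, inner to outer:
  R'_stainless steel = ln(0.00785/0.00687)/(2πk) = 0.1333/(2π·14.8) = 0.001434 m·K/W
  R'_PTFE = ln(0.0113/0.00785)/(2πk) = 0.3643/(2π·0.214) = 0.2709 m·K/W
  R'_rubber = ln(0.0161/0.0113)/(2πk) = 0.3540/(2π·0.156) = 0.3612 m·K/W
ΣR = 0.001434 + 0.2709 + 0.3612 = 0.6335 m·K/W
Q' = ΔT/ΣR = (91 °C − 30.9 °C)/0.6335 = 94.9 W/m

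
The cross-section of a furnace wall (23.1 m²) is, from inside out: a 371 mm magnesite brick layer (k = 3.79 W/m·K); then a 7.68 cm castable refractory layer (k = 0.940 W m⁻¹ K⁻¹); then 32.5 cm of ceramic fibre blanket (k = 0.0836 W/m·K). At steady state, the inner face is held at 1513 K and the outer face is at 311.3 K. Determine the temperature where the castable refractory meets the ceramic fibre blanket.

T = 1460 K

Series thermal resistances, inner to outer:
  R_magnesite brick = L/(kA) = 0.371/(3.79·23.1) = 0.004238 K/W
  R_castable refractory = L/(kA) = 0.0768/(0.940·23.1) = 0.003537 K/W
  R_ceramic fibre blanket = L/(kA) = 0.325/(0.0836·23.1) = 0.1683 K/W
ΣR = 0.004238 + 0.003537 + 0.1683 = 0.1761 K/W
Q = ΔT/ΣR = (1513 K − 311.3 K)/0.1761 = 6824 W
From the inner boundary to the castable refractory/ceramic fibre blanket interface, ΣR_partial = 0.007775 K/W.
T_interface = T_in − Q·ΣR_partial = 1513 K − (6824)(0.007775) = 1460 K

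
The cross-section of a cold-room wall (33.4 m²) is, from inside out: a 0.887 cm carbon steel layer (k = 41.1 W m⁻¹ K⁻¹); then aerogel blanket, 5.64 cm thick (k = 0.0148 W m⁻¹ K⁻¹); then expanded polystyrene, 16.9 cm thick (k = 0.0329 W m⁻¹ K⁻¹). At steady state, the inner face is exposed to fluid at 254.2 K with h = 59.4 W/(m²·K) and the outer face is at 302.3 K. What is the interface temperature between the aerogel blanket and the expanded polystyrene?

Treat each layer as a resistance in series:
  R_conv,in = 1/(hA) = 1/(59.4·33.4) = 5.040×10^-4 K/W
  R_carbon steel = L/(kA) = 0.00887/(41.1·33.4) = 6.462×10^-6 K/W
  R_aerogel blanket = L/(kA) = 0.0564/(0.0148·33.4) = 0.1141 K/W
  R_expanded polystyrene = L/(kA) = 0.169/(0.0329·33.4) = 0.1538 K/W
ΣR = 5.040×10^-4 + 6.462×10^-6 + 0.1141 + 0.1538 = 0.2684 K/W
Q = ΔT/ΣR = (254.2 K − 302.3 K)/0.2684 = -179.2 W
From the inner boundary to the aerogel blanket/expanded polystyrene interface, ΣR_partial = 0.1146 K/W.
T_interface = T_in − Q·ΣR_partial = 254.2 K − (-179.2)(0.1146) = 274.74 K

T = 274.74 K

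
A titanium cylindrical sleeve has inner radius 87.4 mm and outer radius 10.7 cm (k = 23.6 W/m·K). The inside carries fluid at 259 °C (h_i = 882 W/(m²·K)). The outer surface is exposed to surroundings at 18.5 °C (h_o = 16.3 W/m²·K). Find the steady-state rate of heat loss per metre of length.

Treat each layer as a resistance in series:
  R'_conv,in = 1/(2πr h) = 1/(2π·0.0874·882) = 0.002065 m·K/W
  R'_titanium = ln(0.107/0.0874)/(2πk) = 0.2023/(2π·23.6) = 0.001365 m·K/W
  R'_conv,out = 1/(2πr h) = 1/(2π·0.107·16.3) = 0.09125 m·K/W
ΣR = 0.002065 + 0.001365 + 0.09125 = 0.09468 m·K/W
Q' = ΔT/ΣR = (259 °C − 18.5 °C)/0.09468 = 2540 W/m

Q' = 2.54 kW/m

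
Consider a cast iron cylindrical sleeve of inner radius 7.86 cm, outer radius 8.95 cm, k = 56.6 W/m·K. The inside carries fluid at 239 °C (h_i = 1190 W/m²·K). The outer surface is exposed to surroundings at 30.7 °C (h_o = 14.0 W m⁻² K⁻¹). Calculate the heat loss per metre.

Q' = 1610 W/m

Resistance network (inner→outer):
  R'_conv,in = 1/(2πr h) = 1/(2π·0.0786·1190) = 0.001702 m·K/W
  R'_cast iron = ln(0.0895/0.0786)/(2πk) = 0.1299/(2π·56.6) = 3.652×10^-4 m·K/W
  R'_conv,out = 1/(2πr h) = 1/(2π·0.0895·14.0) = 0.1270 m·K/W
ΣR = 0.001702 + 3.652×10^-4 + 0.1270 = 0.1291 m·K/W
Q' = ΔT/ΣR = (239 °C − 30.7 °C)/0.1291 = 1610 W/m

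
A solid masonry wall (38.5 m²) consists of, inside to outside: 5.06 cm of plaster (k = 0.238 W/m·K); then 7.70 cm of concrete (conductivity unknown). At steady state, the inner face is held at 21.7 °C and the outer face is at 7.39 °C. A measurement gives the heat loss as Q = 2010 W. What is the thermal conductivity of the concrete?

k = 1.25 W/m·K

ΣR = ΔT/Q = |21.7 − 7.39|/2010 = 0.007119 K/W
Known resistances:
  R_plaster = L/(kA) = 0.0506/(0.238·38.5) = 0.005522 K/W
R_concrete = ΣR − ΣR_known = 0.007119 − 0.005522 = 0.001597 K/W
L/(kA) = 0.001597 ⇒ k = 0.0770/(0.001597·38.5) = 1.25 W/m·K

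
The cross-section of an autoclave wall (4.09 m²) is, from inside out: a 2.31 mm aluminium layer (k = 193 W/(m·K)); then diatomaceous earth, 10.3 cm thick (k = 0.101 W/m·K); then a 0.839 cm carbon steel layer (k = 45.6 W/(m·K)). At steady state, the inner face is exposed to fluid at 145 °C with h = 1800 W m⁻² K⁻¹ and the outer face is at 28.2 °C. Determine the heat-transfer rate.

Resistance network (inner→outer):
  R_conv,in = 1/(hA) = 1/(1800·4.09) = 1.358×10^-4 K/W
  R_aluminium = L/(kA) = 0.00231/(193·4.09) = 2.926×10^-6 K/W
  R_diatomaceous earth = L/(kA) = 0.103/(0.101·4.09) = 0.2493 K/W
  R_carbon steel = L/(kA) = 0.00839/(45.6·4.09) = 4.499×10^-5 K/W
ΣR = 1.358×10^-4 + 2.926×10^-6 + 0.2493 + 4.499×10^-5 = 0.2495 K/W
Q = ΔT/ΣR = (145 °C − 28.2 °C)/0.2495 = 468 W

Q = 468 W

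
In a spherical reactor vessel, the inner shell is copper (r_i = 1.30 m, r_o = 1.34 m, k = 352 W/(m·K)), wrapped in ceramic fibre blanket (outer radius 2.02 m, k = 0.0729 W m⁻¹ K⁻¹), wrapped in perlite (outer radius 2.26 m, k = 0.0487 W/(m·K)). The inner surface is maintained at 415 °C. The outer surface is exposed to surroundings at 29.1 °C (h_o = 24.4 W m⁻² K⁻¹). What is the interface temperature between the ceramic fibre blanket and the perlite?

Series thermal resistances, inner to outer:
  R_copper = (1/1.30 − 1/1.34)/(4πk) = 0.02296/(4π·352) = 5.191×10^-6 K/W
  R_ceramic fibre blanket = (1/1.34 − 1/2.02)/(4πk) = 0.2512/(4π·0.0729) = 0.2742 K/W
  R_perlite = (1/2.02 − 1/2.26)/(4πk) = 0.05257/(4π·0.0487) = 0.08590 K/W
  R_conv,out = 1/(4πr²h) = 1/(4π·2.26²·24.4) = 6.385×10^-4 K/W
ΣR = 5.191×10^-6 + 0.2742 + 0.08590 + 6.385×10^-4 = 0.3607 K/W
Q = ΔT/ΣR = (415 °C − 29.1 °C)/0.3607 = 1070 W
From the inner boundary to the ceramic fibre blanket/perlite interface, ΣR_partial = 0.2742 K/W.
T_interface = T_in − Q·ΣR_partial = 415 °C − (1070)(0.2742) = 122 °C

T = 122 °C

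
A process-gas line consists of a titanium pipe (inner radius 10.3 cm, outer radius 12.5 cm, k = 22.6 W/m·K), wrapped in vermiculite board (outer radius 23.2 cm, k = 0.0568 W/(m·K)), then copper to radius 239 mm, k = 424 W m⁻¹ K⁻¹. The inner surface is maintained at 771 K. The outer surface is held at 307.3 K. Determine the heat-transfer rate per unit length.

Series thermal resistances, inner to outer:
  R'_titanium = ln(0.125/0.103)/(2πk) = 0.1936/(2π·22.6) = 0.001363 m·K/W
  R'_vermiculite board = ln(0.232/0.125)/(2πk) = 0.6184/(2π·0.0568) = 1.733 m·K/W
  R'_copper = ln(0.239/0.232)/(2πk) = 0.02973/(2π·424) = 1.116×10^-5 m·K/W
ΣR = 0.001363 + 1.733 + 1.116×10^-5 = 1.734 m·K/W
Q' = ΔT/ΣR = (771 K − 307.3 K)/1.734 = 267 W/m

Q' = 267 W/m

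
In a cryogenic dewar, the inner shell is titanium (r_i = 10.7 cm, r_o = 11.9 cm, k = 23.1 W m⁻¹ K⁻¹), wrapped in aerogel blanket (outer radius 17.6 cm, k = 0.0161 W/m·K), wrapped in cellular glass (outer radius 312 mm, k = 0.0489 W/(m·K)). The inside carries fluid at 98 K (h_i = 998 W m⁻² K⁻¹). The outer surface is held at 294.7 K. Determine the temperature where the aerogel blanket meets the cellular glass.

Treat each layer as a resistance in series:
  R_conv,in = 1/(4πr²h) = 1/(4π·0.107²·998) = 0.006965 K/W
  R_titanium = (1/0.107 − 1/0.119)/(4πk) = 0.9424/(4π·23.1) = 0.003247 K/W
  R_aerogel blanket = (1/0.119 − 1/0.176)/(4πk) = 2.722/(4π·0.0161) = 13.45 K/W
  R_cellular glass = (1/0.176 − 1/0.312)/(4πk) = 2.477/(4π·0.0489) = 4.030 K/W
ΣR = 0.006965 + 0.003247 + 13.45 + 4.030 = 17.49 K/W
Q = ΔT/ΣR = (98 K − 294.7 K)/17.49 = -11.25 W
From the inner boundary to the aerogel blanket/cellular glass interface, ΣR_partial = 13.46 K/W.
T_interface = T_in − Q·ΣR_partial = 98 K − (-11.25)(13.46) = 249.4 K

T = 249.4 K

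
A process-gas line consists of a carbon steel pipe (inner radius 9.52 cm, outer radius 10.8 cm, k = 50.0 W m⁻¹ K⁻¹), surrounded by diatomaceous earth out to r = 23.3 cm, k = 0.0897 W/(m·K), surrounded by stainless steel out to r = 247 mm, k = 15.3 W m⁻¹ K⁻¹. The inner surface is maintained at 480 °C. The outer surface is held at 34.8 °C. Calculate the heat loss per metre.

Q' = 326 W/m

Resistance network (inner→outer):
  R'_carbon steel = ln(0.108/0.0952)/(2πk) = 0.1262/(2π·50.0) = 4.016×10^-4 m·K/W
  R'_diatomaceous earth = ln(0.233/0.108)/(2πk) = 0.7689/(2π·0.0897) = 1.364 m·K/W
  R'_stainless steel = ln(0.247/0.233)/(2πk) = 0.05835/(2π·15.3) = 6.070×10^-4 m·K/W
ΣR = 4.016×10^-4 + 1.364 + 6.070×10^-4 = 1.365 m·K/W
Q' = ΔT/ΣR = (480 °C − 34.8 °C)/1.365 = 326 W/m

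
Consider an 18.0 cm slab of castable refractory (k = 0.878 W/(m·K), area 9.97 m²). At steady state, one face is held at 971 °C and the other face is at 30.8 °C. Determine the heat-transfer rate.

Q = kA·ΔT/L = 0.878 × 9.97 × |971 °C − 30.8 °C| / 0.180 = 45700 W

Q = 45.7 kW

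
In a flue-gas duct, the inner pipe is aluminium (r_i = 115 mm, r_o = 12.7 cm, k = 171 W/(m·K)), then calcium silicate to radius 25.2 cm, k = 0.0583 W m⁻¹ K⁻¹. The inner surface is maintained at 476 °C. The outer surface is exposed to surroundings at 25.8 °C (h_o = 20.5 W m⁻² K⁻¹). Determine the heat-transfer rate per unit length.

Series thermal resistances, inner to outer:
  R'_aluminium = ln(0.127/0.115)/(2πk) = 0.09925/(2π·171) = 9.238×10^-5 m·K/W
  R'_calcium silicate = ln(0.252/0.127)/(2πk) = 0.6852/(2π·0.0583) = 1.871 m·K/W
  R'_conv,out = 1/(2πr h) = 1/(2π·0.252·20.5) = 0.03081 m·K/W
ΣR = 9.238×10^-5 + 1.871 + 0.03081 = 1.902 m·K/W
Q' = ΔT/ΣR = (476 °C − 25.8 °C)/1.902 = 237 W/m

Q' = 237 W/m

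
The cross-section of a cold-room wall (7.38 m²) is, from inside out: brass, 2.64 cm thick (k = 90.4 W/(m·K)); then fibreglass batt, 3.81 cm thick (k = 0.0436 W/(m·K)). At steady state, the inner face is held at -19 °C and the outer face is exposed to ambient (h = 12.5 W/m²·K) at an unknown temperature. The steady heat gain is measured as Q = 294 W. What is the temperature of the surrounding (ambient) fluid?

T_out = 19.0 °C

Sum the resistances:
  R_brass = L/(kA) = 0.0264/(90.4·7.38) = 3.957×10^-5 K/W
  R_fibreglass batt = L/(kA) = 0.0381/(0.0436·7.38) = 0.1184 K/W
  R_conv,out = 1/(hA) = 1/(12.5·7.38) = 0.01084 K/W
ΣR = 0.1293 K/W
ΔT = Q·ΣR = 294 × 0.1293 = 38.01 K
Heat flows inward, so T_out = T_in + ΔT = -19 + 38.01 = 19.0 °C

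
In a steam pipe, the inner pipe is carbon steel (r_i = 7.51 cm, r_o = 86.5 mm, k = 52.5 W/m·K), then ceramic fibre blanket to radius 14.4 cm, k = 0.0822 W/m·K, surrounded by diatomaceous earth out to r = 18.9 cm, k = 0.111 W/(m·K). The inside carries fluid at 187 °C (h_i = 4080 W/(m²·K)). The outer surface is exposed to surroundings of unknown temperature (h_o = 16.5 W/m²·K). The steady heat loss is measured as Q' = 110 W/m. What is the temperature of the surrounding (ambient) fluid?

Sum the resistances:
  R'_conv,in = 1/(2πr h) = 1/(2π·0.0751·4080) = 5.194×10^-4 m·K/W
  R'_carbon steel = ln(0.0865/0.0751)/(2πk) = 0.1413/(2π·52.5) = 4.284×10^-4 m·K/W
  R'_ceramic fibre blanket = ln(0.144/0.0865)/(2πk) = 0.5097/(2π·0.0822) = 0.9868 m·K/W
  R'_diatomaceous earth = ln(0.189/0.144)/(2πk) = 0.2719/(2π·0.111) = 0.3899 m·K/W
  R'_conv,out = 1/(2πr h) = 1/(2π·0.189·16.5) = 0.05104 m·K/W
ΣR = 1.429 m·K/W
ΔT = Q'·ΣR = 110 × 1.429 = 157.2 K
Heat flows outward, so T_out = T_in − ΔT = 187 − 157.2 = 29.8 °C

T_out = 29.8 °C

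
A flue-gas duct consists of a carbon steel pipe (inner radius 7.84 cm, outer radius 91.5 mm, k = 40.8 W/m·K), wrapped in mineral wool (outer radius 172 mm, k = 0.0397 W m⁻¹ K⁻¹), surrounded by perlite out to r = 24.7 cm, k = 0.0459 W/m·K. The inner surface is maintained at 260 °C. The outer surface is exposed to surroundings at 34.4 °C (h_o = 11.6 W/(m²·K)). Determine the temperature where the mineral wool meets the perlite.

T = 111 °C

Resistance network (inner→outer):
  R'_carbon steel = ln(0.0915/0.0784)/(2πk) = 0.1545/(2π·40.8) = 6.027×10^-4 m·K/W
  R'_mineral wool = ln(0.172/0.0915)/(2πk) = 0.6312/(2π·0.0397) = 2.530 m·K/W
  R'_perlite = ln(0.247/0.172)/(2πk) = 0.3619/(2π·0.0459) = 1.255 m·K/W
  R'_conv,out = 1/(2πr h) = 1/(2π·0.247·11.6) = 0.05555 m·K/W
ΣR = 6.027×10^-4 + 2.530 + 1.255 + 0.05555 = 3.841 m·K/W
Q' = ΔT/ΣR = (260 °C − 34.4 °C)/3.841 = 58.73 W/m
From the inner boundary to the mineral wool/perlite interface, ΣR_partial = 2.531 m·K/W.
T_interface = T_in − Q'·ΣR_partial = 260 °C − (58.73)(2.531) = 111 °C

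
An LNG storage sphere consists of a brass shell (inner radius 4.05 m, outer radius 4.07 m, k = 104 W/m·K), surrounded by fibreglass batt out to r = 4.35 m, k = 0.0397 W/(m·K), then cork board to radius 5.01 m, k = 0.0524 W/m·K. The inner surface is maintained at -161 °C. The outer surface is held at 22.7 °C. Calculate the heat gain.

Resistance network (inner→outer):
  R_brass = (1/4.05 − 1/4.07)/(4πk) = 0.001213/(4π·104) = 9.284×10^-7 K/W
  R_fibreglass batt = (1/4.07 − 1/4.35)/(4πk) = 0.01582/(4π·0.0397) = 0.03170 K/W
  R_cork board = (1/4.35 − 1/5.01)/(4πk) = 0.03028/(4π·0.0524) = 0.04599 K/W
ΣR = 9.284×10^-7 + 0.03170 + 0.04599 = 0.07769 K/W
Q = ΔT/ΣR = (-161 °C − 22.7 °C)/0.07769 = -2360 W
(Negative Q ⇒ heat flows inward; heat gain = 2360 W.)

Q = 2.36 kW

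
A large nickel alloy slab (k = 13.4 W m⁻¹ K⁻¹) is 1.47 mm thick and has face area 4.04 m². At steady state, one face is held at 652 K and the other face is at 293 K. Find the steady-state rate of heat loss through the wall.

Q = kA·ΔT/L = 13.4 × 4.04 × |652 K − 293 K| / 0.00147 = 1.32×10^7 W

Q = 13200 kW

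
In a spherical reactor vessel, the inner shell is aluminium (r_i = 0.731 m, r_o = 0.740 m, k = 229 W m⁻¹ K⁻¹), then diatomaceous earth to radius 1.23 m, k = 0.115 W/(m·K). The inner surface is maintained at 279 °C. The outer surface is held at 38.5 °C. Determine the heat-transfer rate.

Q = 646 W

Resistance network (inner→outer):
  R_aluminium = (1/0.731 − 1/0.740)/(4πk) = 0.01664/(4π·229) = 5.782×10^-6 K/W
  R_diatomaceous earth = (1/0.740 − 1/1.23)/(4πk) = 0.5383/(4π·0.115) = 0.3725 K/W
ΣR = 5.782×10^-6 + 0.3725 = 0.3725 K/W
Q = ΔT/ΣR = (279 °C − 38.5 °C)/0.3725 = 646 W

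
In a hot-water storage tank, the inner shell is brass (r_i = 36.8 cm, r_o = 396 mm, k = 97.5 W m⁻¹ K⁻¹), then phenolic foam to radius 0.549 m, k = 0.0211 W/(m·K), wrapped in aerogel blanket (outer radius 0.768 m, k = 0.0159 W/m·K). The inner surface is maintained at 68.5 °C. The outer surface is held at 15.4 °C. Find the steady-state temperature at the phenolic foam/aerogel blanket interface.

T = 41.7 °C

Series thermal resistances, inner to outer:
  R_brass = (1/0.368 − 1/0.396)/(4πk) = 0.1921/(4π·97.5) = 1.568×10^-4 K/W
  R_phenolic foam = (1/0.396 − 1/0.549)/(4πk) = 0.7038/(4π·0.0211) = 2.654 K/W
  R_aerogel blanket = (1/0.549 − 1/0.768)/(4πk) = 0.5194/(4π·0.0159) = 2.600 K/W
ΣR = 1.568×10^-4 + 2.654 + 2.600 = 5.254 K/W
Q = ΔT/ΣR = (68.5 °C − 15.4 °C)/5.254 = 10.11 W
From the inner boundary to the phenolic foam/aerogel blanket interface, ΣR_partial = 2.654 K/W.
T_interface = T_in − Q·ΣR_partial = 68.5 °C − (10.11)(2.654) = 41.7 °C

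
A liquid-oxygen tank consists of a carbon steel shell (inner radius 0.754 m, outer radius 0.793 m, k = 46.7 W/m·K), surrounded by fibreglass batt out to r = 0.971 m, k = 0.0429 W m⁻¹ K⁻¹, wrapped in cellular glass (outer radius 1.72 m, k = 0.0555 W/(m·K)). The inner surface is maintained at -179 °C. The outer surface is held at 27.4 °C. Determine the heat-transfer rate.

Series thermal resistances, inner to outer:
  R_carbon steel = (1/0.754 − 1/0.793)/(4πk) = 0.06523/(4π·46.7) = 1.111×10^-4 K/W
  R_fibreglass batt = (1/0.793 − 1/0.971)/(4πk) = 0.2312/(4π·0.0429) = 0.4288 K/W
  R_cellular glass = (1/0.971 − 1/1.72)/(4πk) = 0.4485/(4π·0.0555) = 0.6430 K/W
ΣR = 1.111×10^-4 + 0.4288 + 0.6430 = 1.072 K/W
Q = ΔT/ΣR = (-179 °C − 27.4 °C)/1.072 = -193 W
(Negative Q ⇒ heat flows inward; heat gain = 193 W.)

Q = 193 W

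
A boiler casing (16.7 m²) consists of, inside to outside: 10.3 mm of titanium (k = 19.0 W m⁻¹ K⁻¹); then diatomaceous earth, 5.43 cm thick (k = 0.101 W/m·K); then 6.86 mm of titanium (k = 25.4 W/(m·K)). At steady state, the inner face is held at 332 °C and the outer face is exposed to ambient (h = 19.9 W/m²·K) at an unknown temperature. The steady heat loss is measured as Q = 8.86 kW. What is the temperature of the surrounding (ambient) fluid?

Sum the resistances:
  R_titanium = L/(kA) = 0.0103/(19.0·16.7) = 3.246×10^-5 K/W
  R_diatomaceous earth = L/(kA) = 0.0543/(0.101·16.7) = 0.03219 K/W
  R_titanium = L/(kA) = 0.00686/(25.4·16.7) = 1.617×10^-5 K/W
  R_conv,out = 1/(hA) = 1/(19.9·16.7) = 0.003009 K/W
ΣR = 0.03525 K/W
ΔT = Q·ΣR = 8860 × 0.03525 = 312.3 K
Heat flows outward, so T_out = T_in − ΔT = 332 − 312.3 = 19.7 °C

T_out = 19.7 °C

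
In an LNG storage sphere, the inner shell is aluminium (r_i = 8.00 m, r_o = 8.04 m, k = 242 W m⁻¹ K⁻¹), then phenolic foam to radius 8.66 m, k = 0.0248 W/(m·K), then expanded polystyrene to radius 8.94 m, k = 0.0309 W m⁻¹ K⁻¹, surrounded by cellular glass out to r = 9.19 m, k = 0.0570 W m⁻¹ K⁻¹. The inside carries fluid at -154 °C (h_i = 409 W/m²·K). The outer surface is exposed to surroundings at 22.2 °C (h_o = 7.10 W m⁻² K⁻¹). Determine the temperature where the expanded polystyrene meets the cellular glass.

Treat each layer as a resistance in series:
  R_conv,in = 1/(4πr²h) = 1/(4π·8.00²·409) = 3.040×10^-6 K/W
  R_aluminium = (1/8.00 − 1/8.04)/(4πk) = 6.219×10^-4/(4π·242) = 2.045×10^-7 K/W
  R_phenolic foam = (1/8.04 − 1/8.66)/(4πk) = 0.008905/(4π·0.0248) = 0.02857 K/W
  R_expanded polystyrene = (1/8.66 − 1/8.94)/(4πk) = 0.003617/(4π·0.0309) = 0.009314 K/W
  R_cellular glass = (1/8.94 − 1/9.19)/(4πk) = 0.003043/(4π·0.0570) = 0.004248 K/W
  R_conv,out = 1/(4πr²h) = 1/(4π·9.19²·7.10) = 1.327×10^-4 K/W
ΣR = 3.040×10^-6 + 2.045×10^-7 + 0.02857 + 0.009314 + 0.004248 + 1.327×10^-4 = 0.04227 K/W
Q = ΔT/ΣR = (-154 °C − 22.2 °C)/0.04227 = -4168 W
From the inner boundary to the expanded polystyrene/cellular glass interface, ΣR_partial = 0.03789 K/W.
T_interface = T_in − Q·ΣR_partial = -154 °C − (-4168)(0.03789) = 3.9 °C

T = 3.9 °C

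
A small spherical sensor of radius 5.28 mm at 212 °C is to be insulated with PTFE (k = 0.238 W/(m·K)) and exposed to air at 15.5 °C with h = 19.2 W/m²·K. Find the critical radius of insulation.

For a sphere, r_cr = 2k_ins/h = 2·0.238/19.2 = 0.0248 m = 2.48 cm

r_cr = 2.48 cm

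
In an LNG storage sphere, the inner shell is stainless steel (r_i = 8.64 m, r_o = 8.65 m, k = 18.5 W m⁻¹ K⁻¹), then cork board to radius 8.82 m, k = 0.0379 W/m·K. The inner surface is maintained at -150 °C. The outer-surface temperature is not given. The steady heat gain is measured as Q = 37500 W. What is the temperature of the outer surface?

Sum the resistances:
  R_stainless steel = (1/8.64 − 1/8.65)/(4πk) = 1.338×10^-4/(4π·18.5) = 5.756×10^-7 K/W
  R_cork board = (1/8.65 − 1/8.82)/(4πk) = 0.002228/(4π·0.0379) = 0.004679 K/W
ΣR = 0.004679 K/W
ΔT = Q·ΣR = 37500 × 0.004679 = 175.5 K
Heat flows inward, so T_out = T_in + ΔT = -150 + 175.5 = 25.5 °C

T_out = 25.5 °C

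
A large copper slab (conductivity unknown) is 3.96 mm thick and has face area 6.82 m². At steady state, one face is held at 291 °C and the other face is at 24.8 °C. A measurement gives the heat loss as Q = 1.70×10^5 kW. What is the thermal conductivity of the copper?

ΣR = ΔT/Q = |291 − 24.8|/1.70×10^8 = 1.566×10^-6 K/W
L/(kA) = 1.566×10^-6 ⇒ k = 0.00396/(1.566×10^-6·6.82) = 371 W/m·K

k = 371 W/m·K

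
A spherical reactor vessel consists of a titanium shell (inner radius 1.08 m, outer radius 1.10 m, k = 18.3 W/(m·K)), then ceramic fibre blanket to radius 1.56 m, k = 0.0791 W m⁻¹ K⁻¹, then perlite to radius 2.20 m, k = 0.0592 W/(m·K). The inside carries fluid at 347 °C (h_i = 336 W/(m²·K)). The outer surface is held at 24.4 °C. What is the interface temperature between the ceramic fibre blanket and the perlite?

Resistance network (inner→outer):
  R_conv,in = 1/(4πr²h) = 1/(4π·1.08²·336) = 2.031×10^-4 K/W
  R_titanium = (1/1.08 − 1/1.10)/(4πk) = 0.01684/(4π·18.3) = 7.321×10^-5 K/W
  R_ceramic fibre blanket = (1/1.10 − 1/1.56)/(4πk) = 0.2681/(4π·0.0791) = 0.2697 K/W
  R_perlite = (1/1.56 − 1/2.20)/(4πk) = 0.1865/(4π·0.0592) = 0.2507 K/W
ΣR = 2.031×10^-4 + 7.321×10^-5 + 0.2697 + 0.2507 = 0.5207 K/W
Q = ΔT/ΣR = (347 °C − 24.4 °C)/0.5207 = 619.6 W
From the inner boundary to the ceramic fibre blanket/perlite interface, ΣR_partial = 0.2700 K/W.
T_interface = T_in − Q·ΣR_partial = 347 °C − (619.6)(0.2700) = 180 °C

T = 180 °C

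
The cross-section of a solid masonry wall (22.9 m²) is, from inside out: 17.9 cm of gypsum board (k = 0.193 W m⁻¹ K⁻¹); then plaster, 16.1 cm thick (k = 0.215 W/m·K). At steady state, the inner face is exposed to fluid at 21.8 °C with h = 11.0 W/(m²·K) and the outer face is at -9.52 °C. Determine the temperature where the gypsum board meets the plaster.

Series thermal resistances, inner to outer:
  R_conv,in = 1/(hA) = 1/(11.0·22.9) = 0.003970 K/W
  R_gypsum board = L/(kA) = 0.179/(0.193·22.9) = 0.04050 K/W
  R_plaster = L/(kA) = 0.161/(0.215·22.9) = 0.03270 K/W
ΣR = 0.003970 + 0.04050 + 0.03270 = 0.07717 K/W
Q = ΔT/ΣR = (21.8 °C − -9.52 °C)/0.07717 = 405.9 W
From the inner boundary to the gypsum board/plaster interface, ΣR_partial = 0.04447 K/W.
T_interface = T_in − Q·ΣR_partial = 21.8 °C − (405.9)(0.04447) = 3.75 °C

T = 3.75 °C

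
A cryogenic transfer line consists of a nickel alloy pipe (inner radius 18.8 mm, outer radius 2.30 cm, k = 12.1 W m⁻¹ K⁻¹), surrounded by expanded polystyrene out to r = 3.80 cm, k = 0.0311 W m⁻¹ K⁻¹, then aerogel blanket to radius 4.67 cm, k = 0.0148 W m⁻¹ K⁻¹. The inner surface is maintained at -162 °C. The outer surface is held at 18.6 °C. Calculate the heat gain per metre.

Q' = 37.7 W/m

Series thermal resistances, inner to outer:
  R'_nickel alloy = ln(0.0230/0.0188)/(2πk) = 0.2016/(2π·12.1) = 0.002652 m·K/W
  R'_expanded polystyrene = ln(0.0380/0.0230)/(2πk) = 0.5021/(2π·0.0311) = 2.569 m·K/W
  R'_aerogel blanket = ln(0.0467/0.0380)/(2πk) = 0.2062/(2π·0.0148) = 2.217 m·K/W
ΣR = 0.002652 + 2.569 + 2.217 = 4.789 m·K/W
Q' = ΔT/ΣR = (-162 °C − 18.6 °C)/4.789 = -37.7 W/m
(Negative Q' ⇒ heat flows inward; heat gain = 37.7 W/m.)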